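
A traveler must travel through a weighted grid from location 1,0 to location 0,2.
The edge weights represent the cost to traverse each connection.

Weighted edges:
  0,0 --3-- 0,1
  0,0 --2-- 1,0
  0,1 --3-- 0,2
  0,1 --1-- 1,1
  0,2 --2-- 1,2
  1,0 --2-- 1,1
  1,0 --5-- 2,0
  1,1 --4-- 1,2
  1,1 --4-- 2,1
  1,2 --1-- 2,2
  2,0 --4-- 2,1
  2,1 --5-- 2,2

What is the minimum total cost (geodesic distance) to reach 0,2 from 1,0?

Shortest path: 1,0 → 1,1 → 0,1 → 0,2, total weight = 6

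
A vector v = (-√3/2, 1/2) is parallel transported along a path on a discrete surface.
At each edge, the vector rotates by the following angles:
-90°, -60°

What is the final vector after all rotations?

Total rotation: (-90°) + (-60°) = -150°. Final vector: (1, 0)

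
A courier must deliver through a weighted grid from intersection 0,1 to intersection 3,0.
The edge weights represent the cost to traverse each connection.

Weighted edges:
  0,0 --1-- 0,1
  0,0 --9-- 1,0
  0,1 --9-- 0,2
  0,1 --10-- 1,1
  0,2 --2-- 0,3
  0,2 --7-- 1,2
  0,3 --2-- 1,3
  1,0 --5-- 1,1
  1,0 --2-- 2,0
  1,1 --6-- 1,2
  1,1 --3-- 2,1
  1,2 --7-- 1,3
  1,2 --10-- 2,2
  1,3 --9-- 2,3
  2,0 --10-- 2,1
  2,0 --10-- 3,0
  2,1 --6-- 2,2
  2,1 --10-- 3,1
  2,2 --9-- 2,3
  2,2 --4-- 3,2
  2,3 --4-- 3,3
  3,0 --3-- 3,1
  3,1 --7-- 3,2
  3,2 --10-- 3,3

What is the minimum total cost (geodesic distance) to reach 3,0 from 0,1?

Shortest path: 0,1 → 0,0 → 1,0 → 2,0 → 3,0, total weight = 22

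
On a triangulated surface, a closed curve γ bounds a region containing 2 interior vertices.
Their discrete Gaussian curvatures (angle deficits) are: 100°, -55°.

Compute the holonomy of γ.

Holonomy = total enclosed curvature = 100° + (-55°) = 45°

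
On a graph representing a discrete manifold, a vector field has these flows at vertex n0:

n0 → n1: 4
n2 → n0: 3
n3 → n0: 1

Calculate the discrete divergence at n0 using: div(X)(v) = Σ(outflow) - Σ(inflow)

Divergence = sum of outgoing flows = 4 + (-3) + (-1) = 0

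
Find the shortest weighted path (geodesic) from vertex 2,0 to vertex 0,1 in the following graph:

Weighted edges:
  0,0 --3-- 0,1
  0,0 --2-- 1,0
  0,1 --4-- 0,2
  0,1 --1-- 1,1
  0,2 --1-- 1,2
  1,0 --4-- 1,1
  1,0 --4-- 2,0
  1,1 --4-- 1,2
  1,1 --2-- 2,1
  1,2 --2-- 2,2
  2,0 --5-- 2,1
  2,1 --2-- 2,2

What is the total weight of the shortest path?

Shortest path: 2,0 → 2,1 → 1,1 → 0,1, total weight = 8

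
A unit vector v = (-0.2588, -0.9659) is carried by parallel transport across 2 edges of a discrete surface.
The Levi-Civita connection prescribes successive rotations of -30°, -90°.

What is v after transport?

Total rotation: (-30°) + (-90°) = -120°. Final vector: (-0.7071, 0.7071)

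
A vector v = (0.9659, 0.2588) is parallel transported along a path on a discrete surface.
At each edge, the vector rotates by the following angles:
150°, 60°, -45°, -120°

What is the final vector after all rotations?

Total rotation: 150° + 60° + (-45°) + (-120°) = 45°. Final vector: (0.5000, 0.8660)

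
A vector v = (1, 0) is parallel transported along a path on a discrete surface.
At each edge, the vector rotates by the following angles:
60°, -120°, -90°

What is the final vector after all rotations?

Total rotation: 60° + (-120°) + (-90°) = -150°. Final vector: (-0.8660, -0.5000)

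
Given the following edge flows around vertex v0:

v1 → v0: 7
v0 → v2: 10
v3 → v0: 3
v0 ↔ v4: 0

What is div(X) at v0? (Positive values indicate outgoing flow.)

Divergence = sum of outgoing flows = (-7) + 10 + (-3) + 0 = 0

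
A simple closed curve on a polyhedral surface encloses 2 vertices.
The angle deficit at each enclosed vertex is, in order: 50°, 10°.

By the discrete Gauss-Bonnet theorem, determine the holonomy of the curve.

Holonomy = total enclosed curvature = 50° + 10° = 60°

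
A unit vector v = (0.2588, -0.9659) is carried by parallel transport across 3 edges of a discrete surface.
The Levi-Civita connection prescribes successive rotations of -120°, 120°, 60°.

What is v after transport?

Total rotation: (-120°) + 120° + 60° = 60°. Final vector: (0.9659, -0.2588)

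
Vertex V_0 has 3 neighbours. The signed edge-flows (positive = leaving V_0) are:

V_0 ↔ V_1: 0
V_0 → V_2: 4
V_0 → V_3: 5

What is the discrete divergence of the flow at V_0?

Divergence = sum of outgoing flows = 0 + 4 + 5 = 9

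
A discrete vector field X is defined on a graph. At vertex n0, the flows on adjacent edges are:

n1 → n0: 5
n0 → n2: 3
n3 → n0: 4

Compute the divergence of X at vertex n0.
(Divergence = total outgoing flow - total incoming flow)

Divergence = sum of outgoing flows = (-5) + 3 + (-4) = -6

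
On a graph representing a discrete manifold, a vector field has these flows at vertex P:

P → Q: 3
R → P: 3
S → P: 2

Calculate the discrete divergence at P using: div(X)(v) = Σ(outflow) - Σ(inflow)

Divergence = sum of outgoing flows = 3 + (-3) + (-2) = -2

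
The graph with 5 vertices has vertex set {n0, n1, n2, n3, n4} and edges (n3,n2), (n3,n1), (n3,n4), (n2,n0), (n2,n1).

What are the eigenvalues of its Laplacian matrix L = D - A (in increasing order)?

Degrees: deg(n0) = 1, deg(n1) = 2, deg(n2) = 3, deg(n3) = 3, deg(n4) = 1.
L = D − A with rows/columns ordered (n0, n1, n2, n3, n4):
  [ 1,  0, -1,  0,  0]
  [ 0,  2, -1, -1,  0]
  [-1, -1,  3, -1,  0]
  [ 0, -1, -1,  3, -1]
  [ 0,  0,  0, -1,  1]
Characteristic polynomial: det(λI − L) = λ(λ² − 5λ + 3)(λ² − 5λ + 5).
Roots: λ = 0; (λ² − 5λ + 3) = 0 ⇒ λ = (5 ± √13)/2 ≈ 0.6972, 4.3028; (λ² − 5λ + 5) = 0 ⇒ λ = (5 ± √5)/2 ≈ 1.382, 3.618.
(Check: the roots sum (with multiplicity) to 10, matching trace L = Σdeg = 2·5 = 10.)
Laplacian eigenvalues (increasing order): [0.0, 0.6972, 1.382, 3.618, 4.3028]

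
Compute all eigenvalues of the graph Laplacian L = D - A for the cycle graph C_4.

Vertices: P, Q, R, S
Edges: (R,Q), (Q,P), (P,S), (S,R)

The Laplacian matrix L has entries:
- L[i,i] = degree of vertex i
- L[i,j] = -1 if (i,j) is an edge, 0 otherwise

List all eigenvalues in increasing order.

The cycle graph C_n has Laplacian eigenvalues λ_k = 2 − 2cos(2πk/n), k = 0, 1, …, n−1. Here n = 4:
k=0: 2 − 2cos(0) = 0.0; k=1: 2 − 2cos(π/2) = 2.0; k=2: 2 − 2cos(π) = 4.0; k=3: 2 − 2cos(3π/2) = 2.0.
Laplacian eigenvalues (increasing order): [0.0, 2.0, 2.0, 4.0]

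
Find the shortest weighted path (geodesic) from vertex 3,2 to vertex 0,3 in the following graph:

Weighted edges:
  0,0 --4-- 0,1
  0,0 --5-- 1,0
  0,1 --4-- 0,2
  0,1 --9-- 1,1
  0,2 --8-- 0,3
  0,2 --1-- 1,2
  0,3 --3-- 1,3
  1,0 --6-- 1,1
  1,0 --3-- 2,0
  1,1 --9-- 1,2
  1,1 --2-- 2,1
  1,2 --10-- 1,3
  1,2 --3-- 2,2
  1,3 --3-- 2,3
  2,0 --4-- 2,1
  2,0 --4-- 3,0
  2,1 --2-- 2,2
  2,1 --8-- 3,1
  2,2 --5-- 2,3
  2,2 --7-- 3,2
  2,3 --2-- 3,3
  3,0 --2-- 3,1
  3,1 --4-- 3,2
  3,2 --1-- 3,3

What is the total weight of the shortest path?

Shortest path: 3,2 → 3,3 → 2,3 → 1,3 → 0,3, total weight = 9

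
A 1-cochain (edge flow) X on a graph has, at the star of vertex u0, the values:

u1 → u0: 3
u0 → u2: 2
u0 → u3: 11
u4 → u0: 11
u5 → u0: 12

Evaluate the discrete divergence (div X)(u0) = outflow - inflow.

Divergence = sum of outgoing flows = (-3) + 2 + 11 + (-11) + (-12) = -13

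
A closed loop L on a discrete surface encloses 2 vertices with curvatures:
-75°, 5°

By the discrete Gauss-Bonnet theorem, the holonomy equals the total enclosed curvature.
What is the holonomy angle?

Holonomy = total enclosed curvature = (-75°) + 5° = -70°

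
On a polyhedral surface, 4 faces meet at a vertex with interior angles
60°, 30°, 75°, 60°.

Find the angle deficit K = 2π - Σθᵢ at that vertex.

Sum of angles = 225°. K = 360° - 225° = 135°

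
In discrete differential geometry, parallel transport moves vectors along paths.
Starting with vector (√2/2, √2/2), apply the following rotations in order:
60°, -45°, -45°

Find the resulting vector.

Total rotation: 60° + (-45°) + (-45°) = -30°. Final vector: (0.9659, 0.2588)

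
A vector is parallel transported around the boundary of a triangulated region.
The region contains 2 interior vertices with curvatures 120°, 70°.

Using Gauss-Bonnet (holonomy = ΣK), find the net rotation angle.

Holonomy = total enclosed curvature = 120° + 70° = 190°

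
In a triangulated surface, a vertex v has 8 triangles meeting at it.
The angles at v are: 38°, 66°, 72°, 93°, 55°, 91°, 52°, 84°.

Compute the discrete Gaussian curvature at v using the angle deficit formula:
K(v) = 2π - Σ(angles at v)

Sum of angles = 551°. K = 360° - 551° = -191° = -191π/180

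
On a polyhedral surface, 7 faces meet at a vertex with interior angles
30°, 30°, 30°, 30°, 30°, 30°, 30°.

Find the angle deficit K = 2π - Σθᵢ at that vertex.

Sum of angles = 210°. K = 360° - 210° = 150°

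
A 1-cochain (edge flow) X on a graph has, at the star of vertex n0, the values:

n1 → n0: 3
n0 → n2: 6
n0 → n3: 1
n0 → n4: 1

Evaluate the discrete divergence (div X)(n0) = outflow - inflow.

Divergence = sum of outgoing flows = (-3) + 6 + 1 + 1 = 5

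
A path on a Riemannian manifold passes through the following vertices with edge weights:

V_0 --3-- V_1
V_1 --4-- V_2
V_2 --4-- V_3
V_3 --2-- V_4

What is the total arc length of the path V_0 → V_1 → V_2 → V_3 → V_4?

Arc length = 3 + 4 + 4 + 2 = 13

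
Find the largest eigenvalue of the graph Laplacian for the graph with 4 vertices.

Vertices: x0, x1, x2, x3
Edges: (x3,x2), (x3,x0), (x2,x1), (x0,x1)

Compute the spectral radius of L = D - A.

Degrees: deg(x0) = 2, deg(x1) = 2, deg(x2) = 2, deg(x3) = 2.
L = D − A with rows/columns ordered (x0, x1, x2, x3):
  [ 2, -1,  0, -1]
  [-1,  2, -1,  0]
  [ 0, -1,  2, -1]
  [-1,  0, -1,  2]
Characteristic polynomial: det(λI − L) = λ(λ − 2)²(λ − 4).
Roots: λ = 0; (λ − 2) = 0 ⇒ λ = 2 (multiplicity 2); (λ − 4) = 0 ⇒ λ = 4.
(Check: the roots sum (with multiplicity) to 8, matching trace L = Σdeg = 2·4 = 8.)
Laplacian eigenvalues: [0.0, 2.0, 2.0, 4.0]. Largest eigenvalue (spectral radius) = 4.0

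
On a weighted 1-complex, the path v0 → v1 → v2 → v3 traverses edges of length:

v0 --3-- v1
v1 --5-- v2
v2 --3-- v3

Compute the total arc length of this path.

Arc length = 3 + 5 + 3 = 11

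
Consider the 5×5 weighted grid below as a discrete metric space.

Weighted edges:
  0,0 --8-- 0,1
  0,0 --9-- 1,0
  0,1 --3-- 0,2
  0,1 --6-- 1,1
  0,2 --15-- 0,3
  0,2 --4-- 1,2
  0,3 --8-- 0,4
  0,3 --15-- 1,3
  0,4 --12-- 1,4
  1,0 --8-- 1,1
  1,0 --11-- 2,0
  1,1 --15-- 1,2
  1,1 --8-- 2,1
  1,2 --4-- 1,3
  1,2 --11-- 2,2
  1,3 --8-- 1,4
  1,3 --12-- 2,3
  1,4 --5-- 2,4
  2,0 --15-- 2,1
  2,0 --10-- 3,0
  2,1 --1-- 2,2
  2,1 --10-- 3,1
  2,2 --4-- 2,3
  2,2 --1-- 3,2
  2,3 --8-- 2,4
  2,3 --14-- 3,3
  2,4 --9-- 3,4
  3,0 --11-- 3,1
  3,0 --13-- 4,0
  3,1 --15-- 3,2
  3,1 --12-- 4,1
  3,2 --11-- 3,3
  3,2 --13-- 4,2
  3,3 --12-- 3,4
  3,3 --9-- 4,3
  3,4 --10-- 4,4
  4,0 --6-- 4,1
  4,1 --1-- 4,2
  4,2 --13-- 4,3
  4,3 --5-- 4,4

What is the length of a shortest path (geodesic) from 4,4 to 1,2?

Shortest path: 4,4 → 3,4 → 2,4 → 1,4 → 1,3 → 1,2, total weight = 36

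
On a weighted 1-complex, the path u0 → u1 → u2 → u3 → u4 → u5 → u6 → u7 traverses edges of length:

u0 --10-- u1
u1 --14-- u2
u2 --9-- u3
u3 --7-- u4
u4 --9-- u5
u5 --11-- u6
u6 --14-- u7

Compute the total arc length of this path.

Arc length = 10 + 14 + 9 + 7 + 9 + 11 + 14 = 74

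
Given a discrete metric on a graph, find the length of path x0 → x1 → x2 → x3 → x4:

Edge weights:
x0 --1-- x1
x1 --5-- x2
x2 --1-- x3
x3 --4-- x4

Arc length = 1 + 5 + 1 + 4 = 11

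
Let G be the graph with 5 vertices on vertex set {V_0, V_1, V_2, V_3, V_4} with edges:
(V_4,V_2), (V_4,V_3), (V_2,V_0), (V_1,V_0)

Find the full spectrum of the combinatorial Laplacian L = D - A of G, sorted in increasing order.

Degrees: deg(V_0) = 2, deg(V_1) = 1, deg(V_2) = 2, deg(V_3) = 1, deg(V_4) = 2.
L = D − A with rows/columns ordered (V_0, V_1, V_2, V_3, V_4):
  [ 2, -1, -1,  0,  0]
  [-1,  1,  0,  0,  0]
  [-1,  0,  2,  0, -1]
  [ 0,  0,  0,  1, -1]
  [ 0,  0, -1, -1,  2]
Characteristic polynomial: det(λI − L) = λ(λ² − 3λ + 1)(λ² − 5λ + 5).
Roots: λ = 0; (λ² − 3λ + 1) = 0 ⇒ λ = (3 ± √5)/2 ≈ 0.382, 2.618; (λ² − 5λ + 5) = 0 ⇒ λ = (5 ± √5)/2 ≈ 1.382, 3.618.
(Check: the roots sum (with multiplicity) to 8, matching trace L = Σdeg = 2·4 = 8.)
Laplacian eigenvalues (increasing order): [0.0, 0.382, 1.382, 2.618, 3.618]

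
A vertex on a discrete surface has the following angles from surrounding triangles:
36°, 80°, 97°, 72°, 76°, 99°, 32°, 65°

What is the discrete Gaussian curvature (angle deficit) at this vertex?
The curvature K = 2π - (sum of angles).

Sum of angles = 557°. K = 360° - 557° = -197° = -197π/180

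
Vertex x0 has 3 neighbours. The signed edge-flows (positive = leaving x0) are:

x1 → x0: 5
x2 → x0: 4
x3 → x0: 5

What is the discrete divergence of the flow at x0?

Divergence = sum of outgoing flows = (-5) + (-4) + (-5) = -14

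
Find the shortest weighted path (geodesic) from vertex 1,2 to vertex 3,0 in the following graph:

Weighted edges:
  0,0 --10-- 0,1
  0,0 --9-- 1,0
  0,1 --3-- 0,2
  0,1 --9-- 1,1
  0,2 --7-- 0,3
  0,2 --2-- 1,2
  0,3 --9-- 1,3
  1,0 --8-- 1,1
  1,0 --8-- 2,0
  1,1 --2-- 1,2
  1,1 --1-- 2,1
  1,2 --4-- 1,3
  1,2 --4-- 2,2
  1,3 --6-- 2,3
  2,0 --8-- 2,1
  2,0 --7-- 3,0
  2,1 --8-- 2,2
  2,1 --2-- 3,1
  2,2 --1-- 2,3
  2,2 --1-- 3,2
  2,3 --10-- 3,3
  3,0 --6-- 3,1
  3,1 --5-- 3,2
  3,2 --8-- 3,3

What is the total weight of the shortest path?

Shortest path: 1,2 → 1,1 → 2,1 → 3,1 → 3,0, total weight = 11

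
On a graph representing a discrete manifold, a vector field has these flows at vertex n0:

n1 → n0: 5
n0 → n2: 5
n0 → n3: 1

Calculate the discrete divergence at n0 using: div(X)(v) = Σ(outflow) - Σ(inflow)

Divergence = sum of outgoing flows = (-5) + 5 + 1 = 1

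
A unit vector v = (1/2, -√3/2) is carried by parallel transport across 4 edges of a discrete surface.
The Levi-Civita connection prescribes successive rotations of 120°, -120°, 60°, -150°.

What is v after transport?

Total rotation: 120° + (-120°) + 60° + (-150°) = -90°. Final vector: (-0.8660, -0.5000)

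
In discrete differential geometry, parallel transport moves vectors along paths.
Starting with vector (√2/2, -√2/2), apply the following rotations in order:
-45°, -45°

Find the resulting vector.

Total rotation: (-45°) + (-45°) = -90°. Final vector: (-0.7071, -0.7071)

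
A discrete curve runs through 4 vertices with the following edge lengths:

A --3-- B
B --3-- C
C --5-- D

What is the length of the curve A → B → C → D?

Arc length = 3 + 3 + 5 = 11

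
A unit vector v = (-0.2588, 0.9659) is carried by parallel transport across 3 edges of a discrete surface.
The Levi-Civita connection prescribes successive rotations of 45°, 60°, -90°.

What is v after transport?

Total rotation: 45° + 60° + (-90°) = 15°. Final vector: (-0.5000, 0.8660)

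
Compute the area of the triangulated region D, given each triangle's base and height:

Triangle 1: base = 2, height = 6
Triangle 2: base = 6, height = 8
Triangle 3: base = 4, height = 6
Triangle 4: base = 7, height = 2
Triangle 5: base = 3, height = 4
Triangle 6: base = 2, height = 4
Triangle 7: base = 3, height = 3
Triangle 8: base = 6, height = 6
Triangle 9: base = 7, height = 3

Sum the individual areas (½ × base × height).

(1/2)×2×6 + (1/2)×6×8 + (1/2)×4×6 + (1/2)×7×2 + (1/2)×3×4 + (1/2)×2×4 + (1/2)×3×3 + (1/2)×6×6 + (1/2)×7×3 = 92.0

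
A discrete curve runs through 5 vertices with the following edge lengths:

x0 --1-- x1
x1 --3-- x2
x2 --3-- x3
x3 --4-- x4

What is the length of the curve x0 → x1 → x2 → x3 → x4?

Arc length = 1 + 3 + 3 + 4 = 11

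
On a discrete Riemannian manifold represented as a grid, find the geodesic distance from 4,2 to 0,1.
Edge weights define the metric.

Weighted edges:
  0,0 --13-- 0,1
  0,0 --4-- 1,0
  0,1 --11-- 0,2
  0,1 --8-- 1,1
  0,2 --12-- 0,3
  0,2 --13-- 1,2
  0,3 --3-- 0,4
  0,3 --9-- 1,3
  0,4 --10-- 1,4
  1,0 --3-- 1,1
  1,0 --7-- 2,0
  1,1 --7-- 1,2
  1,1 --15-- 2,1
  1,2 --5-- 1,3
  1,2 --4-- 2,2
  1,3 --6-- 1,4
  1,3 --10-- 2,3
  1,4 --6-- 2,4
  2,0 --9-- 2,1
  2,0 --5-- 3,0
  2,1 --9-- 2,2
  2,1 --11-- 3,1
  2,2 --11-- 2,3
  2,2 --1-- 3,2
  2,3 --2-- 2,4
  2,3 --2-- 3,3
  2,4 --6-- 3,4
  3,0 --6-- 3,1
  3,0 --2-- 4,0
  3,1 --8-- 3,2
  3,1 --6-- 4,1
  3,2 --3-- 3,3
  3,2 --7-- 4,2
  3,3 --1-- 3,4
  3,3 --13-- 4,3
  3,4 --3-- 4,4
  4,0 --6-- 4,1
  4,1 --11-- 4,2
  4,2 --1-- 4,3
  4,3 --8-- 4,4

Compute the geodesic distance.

Shortest path: 4,2 → 3,2 → 2,2 → 1,2 → 1,1 → 0,1, total weight = 27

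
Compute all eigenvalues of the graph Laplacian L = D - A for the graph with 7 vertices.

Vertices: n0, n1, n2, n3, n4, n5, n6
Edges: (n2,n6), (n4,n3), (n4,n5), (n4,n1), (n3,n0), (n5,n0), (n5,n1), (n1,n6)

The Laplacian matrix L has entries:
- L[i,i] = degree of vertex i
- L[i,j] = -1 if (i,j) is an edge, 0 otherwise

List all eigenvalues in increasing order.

Degrees: deg(n0) = 2, deg(n1) = 3, deg(n2) = 1, deg(n3) = 2, deg(n4) = 3, deg(n5) = 3, deg(n6) = 2.
L = D − A with rows/columns ordered (n0, n1, n2, n3, n4, n5, n6):
  [ 2,  0,  0, -1,  0, -1,  0]
  [ 0,  3,  0,  0, -1, -1, -1]
  [ 0,  0,  1,  0,  0,  0, -1]
  [-1,  0,  0,  2, -1,  0,  0]
  [ 0, -1,  0, -1,  3, -1,  0]
  [-1, -1,  0,  0, -1,  3,  0]
  [ 0, -1, -1,  0,  0,  0,  2]
Characteristic polynomial: det(λI − L) = λ(λ² − 3λ + 1)(λ² − 6λ + 7)(λ² − 7λ + 11).
Roots: λ = 0; (λ² − 3λ + 1) = 0 ⇒ λ = (3 ± √5)/2 ≈ 0.382, 2.618; (λ² − 6λ + 7) = 0 ⇒ λ = 3 ± √2 ≈ 1.5858, 4.4142; (λ² − 7λ + 11) = 0 ⇒ λ = (7 ± √5)/2 ≈ 2.382, 4.618.
(Check: the roots sum (with multiplicity) to 16, matching trace L = Σdeg = 2·8 = 16.)
Laplacian eigenvalues (increasing order): [0.0, 0.382, 1.5858, 2.382, 2.618, 4.4142, 4.618]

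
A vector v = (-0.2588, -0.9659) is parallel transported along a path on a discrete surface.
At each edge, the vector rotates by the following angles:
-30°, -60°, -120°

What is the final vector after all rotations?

Total rotation: (-30°) + (-60°) + (-120°) = -210° ≡ 150° (mod 360°). Final vector: (0.7071, 0.7071)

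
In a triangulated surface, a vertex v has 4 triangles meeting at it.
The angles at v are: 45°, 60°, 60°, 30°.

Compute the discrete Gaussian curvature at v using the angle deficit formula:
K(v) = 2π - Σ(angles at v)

Sum of angles = 195°. K = 360° - 195° = 165° = 11π/12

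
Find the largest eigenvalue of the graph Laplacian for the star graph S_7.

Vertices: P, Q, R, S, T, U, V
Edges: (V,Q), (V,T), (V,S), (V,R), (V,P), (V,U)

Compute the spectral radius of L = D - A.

The star S_7 is the complete bipartite graph K_{1,6} (one hub of degree 6, 6 leaves of degree 1). The Laplacian spectrum of K_{p,q} is 0, p (multiplicity q−1), q (multiplicity p−1), p+q. With p = 1, q = 6: 0 once, 1 with multiplicity 5, and 7 once. (Check: trace L = sum of degrees = 12 = 5·1 + 7.)
Laplacian eigenvalues: [0.0, 1.0, 1.0, 1.0, 1.0, 1.0, 7.0]. Largest eigenvalue (spectral radius) = 7.0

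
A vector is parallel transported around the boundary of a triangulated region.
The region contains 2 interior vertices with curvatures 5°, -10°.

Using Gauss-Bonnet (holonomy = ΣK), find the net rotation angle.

Holonomy = total enclosed curvature = 5° + (-10°) = -5°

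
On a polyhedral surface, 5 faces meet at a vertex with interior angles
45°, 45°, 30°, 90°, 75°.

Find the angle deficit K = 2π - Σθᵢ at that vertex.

Sum of angles = 285°. K = 360° - 285° = 75°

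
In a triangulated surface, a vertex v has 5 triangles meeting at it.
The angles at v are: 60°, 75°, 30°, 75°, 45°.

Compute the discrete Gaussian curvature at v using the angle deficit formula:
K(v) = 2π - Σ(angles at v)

Sum of angles = 285°. K = 360° - 285° = 75° = 5π/12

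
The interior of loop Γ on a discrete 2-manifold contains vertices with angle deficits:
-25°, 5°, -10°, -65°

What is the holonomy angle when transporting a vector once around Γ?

Holonomy = total enclosed curvature = (-25°) + 5° + (-10°) + (-65°) = -95°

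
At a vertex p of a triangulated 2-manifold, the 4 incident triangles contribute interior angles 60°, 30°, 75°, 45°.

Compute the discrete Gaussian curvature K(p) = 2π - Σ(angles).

Sum of angles = 210°. K = 360° - 210° = 150°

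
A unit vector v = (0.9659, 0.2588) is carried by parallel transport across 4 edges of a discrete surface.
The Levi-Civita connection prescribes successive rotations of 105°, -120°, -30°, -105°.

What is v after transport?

Total rotation: 105° + (-120°) + (-30°) + (-105°) = -150°. Final vector: (-0.7071, -0.7071)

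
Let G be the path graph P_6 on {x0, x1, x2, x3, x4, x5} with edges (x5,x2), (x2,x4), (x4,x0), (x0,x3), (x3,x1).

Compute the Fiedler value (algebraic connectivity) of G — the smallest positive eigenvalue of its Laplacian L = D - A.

The path graph P_n has Laplacian eigenvalues λ_k = 2 − 2cos(kπ/n), k = 0, 1, …, n−1. Here n = 6:
k=0: 2 − 2cos(0) = 0.0; k=1: 2 − 2cos(π/6) = 0.2679; k=2: 2 − 2cos(π/3) = 1.0; k=3: 2 − 2cos(π/2) = 2.0; k=4: 2 − 2cos(2π/3) = 3.0; k=5: 2 − 2cos(5π/6) = 3.7321.
Laplacian eigenvalues: [0.0, 0.2679, 1.0, 2.0, 3.0, 3.7321]. Algebraic connectivity (smallest non-zero eigenvalue) = 0.2679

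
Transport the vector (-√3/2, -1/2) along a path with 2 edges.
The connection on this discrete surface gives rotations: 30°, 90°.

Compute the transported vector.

Total rotation: 30° + 90° = 120°. Final vector: (0.8660, -0.5000)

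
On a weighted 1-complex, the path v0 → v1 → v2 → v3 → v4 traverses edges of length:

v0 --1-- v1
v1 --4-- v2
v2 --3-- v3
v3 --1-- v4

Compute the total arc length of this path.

Arc length = 1 + 4 + 3 + 1 = 9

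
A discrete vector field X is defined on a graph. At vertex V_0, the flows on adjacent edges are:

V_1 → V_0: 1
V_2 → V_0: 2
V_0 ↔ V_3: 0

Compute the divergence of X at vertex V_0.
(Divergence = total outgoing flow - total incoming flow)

Divergence = sum of outgoing flows = (-1) + (-2) + 0 = -3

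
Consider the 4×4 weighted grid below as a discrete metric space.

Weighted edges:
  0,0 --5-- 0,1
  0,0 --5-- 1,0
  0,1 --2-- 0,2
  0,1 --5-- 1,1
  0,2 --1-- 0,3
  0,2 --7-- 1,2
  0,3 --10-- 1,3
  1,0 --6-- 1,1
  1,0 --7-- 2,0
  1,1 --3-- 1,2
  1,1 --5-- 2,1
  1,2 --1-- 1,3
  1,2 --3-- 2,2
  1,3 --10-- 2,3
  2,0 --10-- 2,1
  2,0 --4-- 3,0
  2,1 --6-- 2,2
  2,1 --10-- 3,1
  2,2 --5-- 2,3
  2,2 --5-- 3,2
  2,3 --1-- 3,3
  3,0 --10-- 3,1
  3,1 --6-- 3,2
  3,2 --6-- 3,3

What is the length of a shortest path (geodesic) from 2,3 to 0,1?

Shortest path: 2,3 → 2,2 → 1,2 → 1,1 → 0,1, total weight = 16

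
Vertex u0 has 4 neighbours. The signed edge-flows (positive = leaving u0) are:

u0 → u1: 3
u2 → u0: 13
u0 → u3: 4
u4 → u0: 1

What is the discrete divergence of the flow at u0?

Divergence = sum of outgoing flows = 3 + (-13) + 4 + (-1) = -7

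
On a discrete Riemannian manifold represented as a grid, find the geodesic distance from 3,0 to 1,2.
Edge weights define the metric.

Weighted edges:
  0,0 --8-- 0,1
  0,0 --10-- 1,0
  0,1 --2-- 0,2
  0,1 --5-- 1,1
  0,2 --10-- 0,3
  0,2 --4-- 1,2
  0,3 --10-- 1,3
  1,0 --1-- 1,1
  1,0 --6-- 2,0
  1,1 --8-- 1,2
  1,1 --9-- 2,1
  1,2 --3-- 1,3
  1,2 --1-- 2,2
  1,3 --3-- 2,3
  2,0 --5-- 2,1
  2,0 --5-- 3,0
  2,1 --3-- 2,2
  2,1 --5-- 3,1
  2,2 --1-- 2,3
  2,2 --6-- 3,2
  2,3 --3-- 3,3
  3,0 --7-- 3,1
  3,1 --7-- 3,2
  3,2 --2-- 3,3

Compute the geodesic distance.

Shortest path: 3,0 → 2,0 → 2,1 → 2,2 → 1,2, total weight = 14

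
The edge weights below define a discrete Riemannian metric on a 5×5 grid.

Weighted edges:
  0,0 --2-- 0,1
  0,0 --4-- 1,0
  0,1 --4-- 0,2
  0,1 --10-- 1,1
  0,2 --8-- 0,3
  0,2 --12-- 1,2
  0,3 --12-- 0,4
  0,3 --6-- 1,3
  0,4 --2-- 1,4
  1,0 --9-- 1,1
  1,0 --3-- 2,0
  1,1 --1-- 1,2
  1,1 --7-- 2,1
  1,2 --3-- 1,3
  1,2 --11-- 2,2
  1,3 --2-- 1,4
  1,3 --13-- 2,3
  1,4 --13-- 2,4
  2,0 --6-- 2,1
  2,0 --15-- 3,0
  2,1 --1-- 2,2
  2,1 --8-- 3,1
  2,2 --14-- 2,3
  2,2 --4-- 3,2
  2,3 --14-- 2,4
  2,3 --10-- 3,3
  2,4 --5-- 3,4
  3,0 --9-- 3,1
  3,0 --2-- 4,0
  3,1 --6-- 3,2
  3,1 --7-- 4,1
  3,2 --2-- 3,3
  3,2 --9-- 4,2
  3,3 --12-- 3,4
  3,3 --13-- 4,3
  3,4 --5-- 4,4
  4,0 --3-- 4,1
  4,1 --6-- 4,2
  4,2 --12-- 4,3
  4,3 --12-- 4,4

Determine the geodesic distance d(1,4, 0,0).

Shortest path: 1,4 → 1,3 → 1,2 → 1,1 → 0,1 → 0,0, total weight = 18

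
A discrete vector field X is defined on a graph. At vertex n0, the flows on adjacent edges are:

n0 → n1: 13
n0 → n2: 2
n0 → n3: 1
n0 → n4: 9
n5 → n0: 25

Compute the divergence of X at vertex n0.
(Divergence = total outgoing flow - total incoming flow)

Divergence = sum of outgoing flows = 13 + 2 + 1 + 9 + (-25) = 0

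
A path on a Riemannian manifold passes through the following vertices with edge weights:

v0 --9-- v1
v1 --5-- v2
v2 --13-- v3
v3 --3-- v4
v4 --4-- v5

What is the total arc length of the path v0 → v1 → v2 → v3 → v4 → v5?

Arc length = 9 + 5 + 13 + 3 + 4 = 34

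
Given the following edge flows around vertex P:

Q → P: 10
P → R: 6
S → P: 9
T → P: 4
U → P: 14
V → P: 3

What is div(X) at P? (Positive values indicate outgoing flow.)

Divergence = sum of outgoing flows = (-10) + 6 + (-9) + (-4) + (-14) + (-3) = -34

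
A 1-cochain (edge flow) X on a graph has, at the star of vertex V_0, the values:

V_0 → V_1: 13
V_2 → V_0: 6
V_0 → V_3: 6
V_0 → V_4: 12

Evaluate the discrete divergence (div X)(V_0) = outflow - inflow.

Divergence = sum of outgoing flows = 13 + (-6) + 6 + 12 = 25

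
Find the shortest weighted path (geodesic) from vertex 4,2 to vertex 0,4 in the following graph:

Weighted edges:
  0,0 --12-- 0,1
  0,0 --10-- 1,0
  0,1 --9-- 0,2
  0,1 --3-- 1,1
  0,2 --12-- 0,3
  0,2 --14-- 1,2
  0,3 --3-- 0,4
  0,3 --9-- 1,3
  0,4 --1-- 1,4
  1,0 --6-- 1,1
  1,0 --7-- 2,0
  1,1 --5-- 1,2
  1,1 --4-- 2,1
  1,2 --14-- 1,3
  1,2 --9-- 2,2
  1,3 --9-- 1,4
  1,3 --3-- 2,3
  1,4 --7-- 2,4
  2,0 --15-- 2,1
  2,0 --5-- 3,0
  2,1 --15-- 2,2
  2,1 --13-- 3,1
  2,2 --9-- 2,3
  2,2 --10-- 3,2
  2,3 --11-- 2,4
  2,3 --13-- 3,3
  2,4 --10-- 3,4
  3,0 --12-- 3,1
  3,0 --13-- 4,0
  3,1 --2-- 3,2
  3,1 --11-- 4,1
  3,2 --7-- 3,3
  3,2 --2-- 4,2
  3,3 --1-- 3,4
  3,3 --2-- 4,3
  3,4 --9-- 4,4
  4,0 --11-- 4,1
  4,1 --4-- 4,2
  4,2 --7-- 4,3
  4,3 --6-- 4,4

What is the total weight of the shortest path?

Shortest path: 4,2 → 3,2 → 3,3 → 3,4 → 2,4 → 1,4 → 0,4, total weight = 28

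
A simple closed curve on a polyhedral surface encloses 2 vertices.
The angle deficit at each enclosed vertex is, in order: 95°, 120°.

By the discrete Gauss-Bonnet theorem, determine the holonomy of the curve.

Holonomy = total enclosed curvature = 95° + 120° = 215°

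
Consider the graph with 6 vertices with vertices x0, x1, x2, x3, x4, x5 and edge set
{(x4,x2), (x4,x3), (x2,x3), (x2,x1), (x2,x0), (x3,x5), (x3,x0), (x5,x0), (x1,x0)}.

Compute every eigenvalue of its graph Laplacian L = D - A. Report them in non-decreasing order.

Degrees: deg(x0) = 4, deg(x1) = 2, deg(x2) = 4, deg(x3) = 4, deg(x4) = 2, deg(x5) = 2.
L = D − A with rows/columns ordered (x0, x1, x2, x3, x4, x5):
  [ 4, -1, -1, -1,  0, -1]
  [-1,  2, -1,  0,  0,  0]
  [-1, -1,  4, -1, -1,  0]
  [-1,  0, -1,  4, -1, -1]
  [ 0,  0, -1, -1,  2,  0]
  [-1,  0,  0, -1,  0,  2]
Characteristic polynomial: det(λI − L) = λ(λ² − 7λ + 9)²(λ − 4).
Roots: λ = 0; (λ² − 7λ + 9) = 0 ⇒ λ = (7 ± √13)/2 ≈ 1.6972, 5.3028 (multiplicity 2); (λ − 4) = 0 ⇒ λ = 4.
(Check: the roots sum (with multiplicity) to 18, matching trace L = Σdeg = 2·9 = 18.)
Laplacian eigenvalues (increasing order): [0.0, 1.6972, 1.6972, 4.0, 5.3028, 5.3028]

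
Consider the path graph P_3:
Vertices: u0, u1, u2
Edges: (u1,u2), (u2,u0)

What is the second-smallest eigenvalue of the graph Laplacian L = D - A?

The path graph P_n has Laplacian eigenvalues λ_k = 2 − 2cos(kπ/n), k = 0, 1, …, n−1. Here n = 3:
k=0: 2 − 2cos(0) = 0.0; k=1: 2 − 2cos(π/3) = 1.0; k=2: 2 − 2cos(2π/3) = 3.0.
Laplacian eigenvalues: [0.0, 1.0, 3.0]. Algebraic connectivity (smallest non-zero eigenvalue) = 1.0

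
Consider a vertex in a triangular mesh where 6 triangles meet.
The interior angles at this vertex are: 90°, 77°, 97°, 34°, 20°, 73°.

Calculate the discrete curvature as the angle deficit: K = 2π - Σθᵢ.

Sum of angles = 391°. K = 360° - 391° = -31° = -31π/180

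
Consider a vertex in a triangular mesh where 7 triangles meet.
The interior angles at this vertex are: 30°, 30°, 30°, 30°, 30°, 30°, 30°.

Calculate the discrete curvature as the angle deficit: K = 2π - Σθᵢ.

Sum of angles = 210°. K = 360° - 210° = 150°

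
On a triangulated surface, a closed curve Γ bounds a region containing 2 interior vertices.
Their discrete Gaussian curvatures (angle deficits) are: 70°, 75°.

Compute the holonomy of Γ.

Holonomy = total enclosed curvature = 70° + 75° = 145°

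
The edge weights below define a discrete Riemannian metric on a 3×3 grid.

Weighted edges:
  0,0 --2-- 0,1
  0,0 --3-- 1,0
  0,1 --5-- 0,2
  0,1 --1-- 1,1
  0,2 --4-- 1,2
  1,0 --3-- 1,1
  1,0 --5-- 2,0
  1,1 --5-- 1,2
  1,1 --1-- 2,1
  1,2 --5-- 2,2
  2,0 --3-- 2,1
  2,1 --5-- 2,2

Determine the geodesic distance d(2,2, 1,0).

Shortest path: 2,2 → 2,1 → 1,1 → 1,0, total weight = 9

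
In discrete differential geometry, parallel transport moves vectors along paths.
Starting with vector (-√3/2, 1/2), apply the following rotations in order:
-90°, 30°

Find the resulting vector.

Total rotation: (-90°) + 30° = -60°. Final vector: (0, 1)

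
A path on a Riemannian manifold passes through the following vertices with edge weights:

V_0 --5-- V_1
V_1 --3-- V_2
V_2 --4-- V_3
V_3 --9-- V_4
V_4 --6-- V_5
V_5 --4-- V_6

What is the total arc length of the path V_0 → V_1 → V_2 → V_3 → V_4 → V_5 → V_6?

Arc length = 5 + 3 + 4 + 9 + 6 + 4 = 31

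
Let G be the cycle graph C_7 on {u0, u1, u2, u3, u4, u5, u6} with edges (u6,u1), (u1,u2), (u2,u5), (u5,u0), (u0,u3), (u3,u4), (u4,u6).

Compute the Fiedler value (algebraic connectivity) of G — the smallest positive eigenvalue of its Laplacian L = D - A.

The cycle graph C_n has Laplacian eigenvalues λ_k = 2 − 2cos(2πk/n), k = 0, 1, …, n−1. Here n = 7:
k=0: 2 − 2cos(0) = 0.0; k=1: 2 − 2cos(2π/7) = 0.753; k=2: 2 − 2cos(4π/7) = 2.445; k=3: 2 − 2cos(6π/7) = 3.8019; k=4: 2 − 2cos(8π/7) = 3.8019; k=5: 2 − 2cos(10π/7) = 2.445; k=6: 2 − 2cos(12π/7) = 0.753.
Laplacian eigenvalues: [0.0, 0.753, 0.753, 2.445, 2.445, 3.8019, 3.8019]. Algebraic connectivity (smallest non-zero eigenvalue) = 0.753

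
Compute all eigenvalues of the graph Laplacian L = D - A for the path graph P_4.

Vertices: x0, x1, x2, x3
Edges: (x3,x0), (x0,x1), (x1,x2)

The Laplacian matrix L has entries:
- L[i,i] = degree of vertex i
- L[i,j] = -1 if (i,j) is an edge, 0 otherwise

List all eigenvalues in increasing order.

The path graph P_n has Laplacian eigenvalues λ_k = 2 − 2cos(kπ/n), k = 0, 1, …, n−1. Here n = 4:
k=0: 2 − 2cos(0) = 0.0; k=1: 2 − 2cos(π/4) = 0.5858; k=2: 2 − 2cos(π/2) = 2.0; k=3: 2 − 2cos(3π/4) = 3.4142.
Laplacian eigenvalues (increasing order): [0.0, 0.5858, 2.0, 3.4142]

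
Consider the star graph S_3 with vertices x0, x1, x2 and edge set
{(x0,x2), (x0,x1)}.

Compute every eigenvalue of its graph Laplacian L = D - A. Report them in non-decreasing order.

The star S_3 is the complete bipartite graph K_{1,2} (one hub of degree 2, 2 leaves of degree 1). The Laplacian spectrum of K_{p,q} is 0, p (multiplicity q−1), q (multiplicity p−1), p+q. With p = 1, q = 2: 0 once, 1 with multiplicity 1, and 3 once. (Check: trace L = sum of degrees = 4 = 1·1 + 3.)
Laplacian eigenvalues (increasing order): [0.0, 1.0, 3.0]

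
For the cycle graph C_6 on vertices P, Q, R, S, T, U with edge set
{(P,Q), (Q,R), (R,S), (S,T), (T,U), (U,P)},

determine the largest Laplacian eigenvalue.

The cycle graph C_n has Laplacian eigenvalues λ_k = 2 − 2cos(2πk/n), k = 0, 1, …, n−1. Here n = 6:
k=0: 2 − 2cos(0) = 0.0; k=1: 2 − 2cos(π/3) = 1.0; k=2: 2 − 2cos(2π/3) = 3.0; k=3: 2 − 2cos(π) = 4.0; k=4: 2 − 2cos(4π/3) = 3.0; k=5: 2 − 2cos(5π/3) = 1.0.
Laplacian eigenvalues: [0.0, 1.0, 1.0, 3.0, 3.0, 4.0]. Largest eigenvalue (spectral radius) = 4.0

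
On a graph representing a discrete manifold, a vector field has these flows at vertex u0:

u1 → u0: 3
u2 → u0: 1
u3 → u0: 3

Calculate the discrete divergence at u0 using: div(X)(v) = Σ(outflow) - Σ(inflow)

Divergence = sum of outgoing flows = (-3) + (-1) + (-3) = -7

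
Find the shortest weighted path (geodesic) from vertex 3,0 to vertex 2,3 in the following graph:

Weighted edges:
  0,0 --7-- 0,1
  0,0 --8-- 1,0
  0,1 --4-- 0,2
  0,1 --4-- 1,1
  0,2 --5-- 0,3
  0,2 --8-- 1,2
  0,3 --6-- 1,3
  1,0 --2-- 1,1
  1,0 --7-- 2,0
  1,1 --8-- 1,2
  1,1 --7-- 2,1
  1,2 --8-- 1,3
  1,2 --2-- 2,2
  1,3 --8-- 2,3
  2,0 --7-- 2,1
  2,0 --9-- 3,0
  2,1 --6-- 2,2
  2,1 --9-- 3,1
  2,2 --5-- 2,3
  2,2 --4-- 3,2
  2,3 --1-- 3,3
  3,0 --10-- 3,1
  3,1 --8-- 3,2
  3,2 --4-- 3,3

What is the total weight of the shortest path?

Shortest path: 3,0 → 3,1 → 3,2 → 3,3 → 2,3, total weight = 23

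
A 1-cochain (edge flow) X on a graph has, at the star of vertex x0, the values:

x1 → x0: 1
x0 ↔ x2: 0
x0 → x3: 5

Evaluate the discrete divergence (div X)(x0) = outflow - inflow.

Divergence = sum of outgoing flows = (-1) + 0 + 5 = 4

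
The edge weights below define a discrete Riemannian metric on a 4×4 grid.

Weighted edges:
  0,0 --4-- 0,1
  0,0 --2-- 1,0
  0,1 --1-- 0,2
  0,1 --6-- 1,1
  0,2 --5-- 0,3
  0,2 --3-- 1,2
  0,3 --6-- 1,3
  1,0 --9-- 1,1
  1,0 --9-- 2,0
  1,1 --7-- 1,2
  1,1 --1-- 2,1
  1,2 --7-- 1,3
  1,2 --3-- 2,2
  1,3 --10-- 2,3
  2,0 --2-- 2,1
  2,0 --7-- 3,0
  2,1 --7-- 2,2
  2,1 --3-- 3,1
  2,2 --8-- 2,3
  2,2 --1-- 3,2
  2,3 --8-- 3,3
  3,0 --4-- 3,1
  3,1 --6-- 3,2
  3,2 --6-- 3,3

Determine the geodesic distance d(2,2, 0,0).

Shortest path: 2,2 → 1,2 → 0,2 → 0,1 → 0,0, total weight = 11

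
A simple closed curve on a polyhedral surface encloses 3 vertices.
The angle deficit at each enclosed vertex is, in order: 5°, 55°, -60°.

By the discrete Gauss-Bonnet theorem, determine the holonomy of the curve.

Holonomy = total enclosed curvature = 5° + 55° + (-60°) = 0°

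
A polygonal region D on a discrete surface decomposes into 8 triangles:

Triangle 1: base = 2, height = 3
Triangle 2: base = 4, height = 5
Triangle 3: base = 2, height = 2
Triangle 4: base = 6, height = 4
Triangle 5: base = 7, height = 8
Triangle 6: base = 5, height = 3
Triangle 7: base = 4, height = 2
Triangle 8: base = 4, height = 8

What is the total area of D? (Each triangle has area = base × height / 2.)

(1/2)×2×3 + (1/2)×4×5 + (1/2)×2×2 + (1/2)×6×4 + (1/2)×7×8 + (1/2)×5×3 + (1/2)×4×2 + (1/2)×4×8 = 82.5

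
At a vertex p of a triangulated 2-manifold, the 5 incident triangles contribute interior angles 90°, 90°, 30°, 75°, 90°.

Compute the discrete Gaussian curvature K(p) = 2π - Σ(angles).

Sum of angles = 375°. K = 360° - 375° = -15° = -π/12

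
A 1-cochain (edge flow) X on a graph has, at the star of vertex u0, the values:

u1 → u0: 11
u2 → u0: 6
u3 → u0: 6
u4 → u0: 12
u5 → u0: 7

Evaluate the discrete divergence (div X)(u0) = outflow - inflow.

Divergence = sum of outgoing flows = (-11) + (-6) + (-6) + (-12) + (-7) = -42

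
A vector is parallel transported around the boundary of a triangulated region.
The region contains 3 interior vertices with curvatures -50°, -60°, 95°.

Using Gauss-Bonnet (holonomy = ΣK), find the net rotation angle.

Holonomy = total enclosed curvature = (-50°) + (-60°) + 95° = -15°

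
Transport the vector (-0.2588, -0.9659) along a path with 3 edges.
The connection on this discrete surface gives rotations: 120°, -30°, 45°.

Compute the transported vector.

Total rotation: 120° + (-30°) + 45° = 135°. Final vector: (0.8660, 0.5000)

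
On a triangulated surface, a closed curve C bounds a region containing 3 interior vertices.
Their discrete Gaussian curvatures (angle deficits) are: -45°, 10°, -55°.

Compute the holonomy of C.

Holonomy = total enclosed curvature = (-45°) + 10° + (-55°) = -90°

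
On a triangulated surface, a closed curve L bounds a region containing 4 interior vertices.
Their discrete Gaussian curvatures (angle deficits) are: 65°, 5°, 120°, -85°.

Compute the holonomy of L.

Holonomy = total enclosed curvature = 65° + 5° + 120° + (-85°) = 105°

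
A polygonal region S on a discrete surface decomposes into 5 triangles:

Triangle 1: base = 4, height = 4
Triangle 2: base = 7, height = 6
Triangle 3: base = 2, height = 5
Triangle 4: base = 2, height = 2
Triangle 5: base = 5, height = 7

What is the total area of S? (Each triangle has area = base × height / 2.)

(1/2)×4×4 + (1/2)×7×6 + (1/2)×2×5 + (1/2)×2×2 + (1/2)×5×7 = 53.5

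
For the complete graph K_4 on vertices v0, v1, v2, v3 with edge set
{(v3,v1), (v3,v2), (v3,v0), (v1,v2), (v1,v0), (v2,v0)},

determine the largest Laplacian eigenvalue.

For the complete graph K_n, L = nI − J (J = all-ones matrix). J has eigenvalues n (once, eigenvector 𝟙) and 0 (multiplicity n−1), so L has eigenvalues 0 (once) and n (multiplicity n−1). Here n = 4: eigenvalue 0 once and 4 with multiplicity 3.
Laplacian eigenvalues: [0.0, 4.0, 4.0, 4.0]. Largest eigenvalue (spectral radius) = 4.0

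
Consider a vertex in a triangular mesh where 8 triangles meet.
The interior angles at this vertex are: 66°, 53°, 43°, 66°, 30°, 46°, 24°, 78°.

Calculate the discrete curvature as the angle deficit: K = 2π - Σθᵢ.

Sum of angles = 406°. K = 360° - 406° = -46° = -23π/90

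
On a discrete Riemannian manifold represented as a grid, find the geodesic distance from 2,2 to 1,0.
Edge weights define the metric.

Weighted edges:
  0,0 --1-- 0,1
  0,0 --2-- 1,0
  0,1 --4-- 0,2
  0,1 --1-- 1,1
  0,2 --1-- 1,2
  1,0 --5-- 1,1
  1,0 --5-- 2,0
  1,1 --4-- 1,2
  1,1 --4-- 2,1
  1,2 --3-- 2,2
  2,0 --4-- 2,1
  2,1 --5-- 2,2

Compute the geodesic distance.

Shortest path: 2,2 → 1,2 → 0,2 → 0,1 → 0,0 → 1,0, total weight = 11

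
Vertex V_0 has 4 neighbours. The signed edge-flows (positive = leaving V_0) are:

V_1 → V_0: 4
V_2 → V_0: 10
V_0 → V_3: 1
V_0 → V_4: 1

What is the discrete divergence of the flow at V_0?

Divergence = sum of outgoing flows = (-4) + (-10) + 1 + 1 = -12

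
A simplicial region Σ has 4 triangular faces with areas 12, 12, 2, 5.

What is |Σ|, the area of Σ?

12 + 12 + 2 + 5 = 31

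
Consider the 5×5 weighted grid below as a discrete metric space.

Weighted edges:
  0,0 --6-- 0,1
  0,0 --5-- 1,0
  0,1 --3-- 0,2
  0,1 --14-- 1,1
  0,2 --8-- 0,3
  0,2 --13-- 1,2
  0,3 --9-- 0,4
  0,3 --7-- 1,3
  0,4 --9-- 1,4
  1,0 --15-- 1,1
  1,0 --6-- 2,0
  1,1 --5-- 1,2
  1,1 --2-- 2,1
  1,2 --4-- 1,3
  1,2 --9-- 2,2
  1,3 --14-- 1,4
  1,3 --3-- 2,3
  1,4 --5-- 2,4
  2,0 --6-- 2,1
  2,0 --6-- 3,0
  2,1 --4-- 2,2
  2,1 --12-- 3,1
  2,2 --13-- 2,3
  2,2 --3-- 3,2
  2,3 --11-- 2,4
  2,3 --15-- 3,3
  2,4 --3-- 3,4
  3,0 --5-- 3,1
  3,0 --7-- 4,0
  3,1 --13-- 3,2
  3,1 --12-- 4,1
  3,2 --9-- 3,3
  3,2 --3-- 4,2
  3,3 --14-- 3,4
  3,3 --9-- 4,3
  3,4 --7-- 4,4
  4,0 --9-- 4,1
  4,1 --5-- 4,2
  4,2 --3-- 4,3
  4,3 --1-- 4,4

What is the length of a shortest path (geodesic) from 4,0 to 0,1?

Shortest path: 4,0 → 3,0 → 2,0 → 1,0 → 0,0 → 0,1, total weight = 30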